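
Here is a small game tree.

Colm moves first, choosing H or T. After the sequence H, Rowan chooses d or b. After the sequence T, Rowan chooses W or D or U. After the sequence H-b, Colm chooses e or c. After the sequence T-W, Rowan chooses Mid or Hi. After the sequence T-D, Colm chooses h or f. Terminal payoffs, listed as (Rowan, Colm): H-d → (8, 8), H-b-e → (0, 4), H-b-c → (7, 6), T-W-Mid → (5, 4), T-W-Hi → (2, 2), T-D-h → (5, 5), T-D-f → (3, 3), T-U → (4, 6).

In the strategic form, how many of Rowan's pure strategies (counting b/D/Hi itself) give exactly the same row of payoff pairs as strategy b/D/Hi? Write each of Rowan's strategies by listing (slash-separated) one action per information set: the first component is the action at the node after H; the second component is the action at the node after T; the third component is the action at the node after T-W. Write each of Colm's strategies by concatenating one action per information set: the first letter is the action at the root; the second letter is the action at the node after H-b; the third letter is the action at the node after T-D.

Row for b/D/Hi (columns Heh, Hef, Hch, Hcf, Teh, Tef, Tch, Tcf): (0,4) (0,4) (7,6) (7,6) (5,5) (3,3) (5,5) (3,3).
Under b/D/Hi, Rowan's choice at the node after T-W can never be reached regardless of what Colm does, so varying those choices leaves every outcome unchanged.
Holding the reachable choices fixed and varying the unreachable one freely already gives 2 equivalent strategies.
No other strategy reproduces this row, so those 2 are the full class: b/D/Mid, b/D/Hi.

2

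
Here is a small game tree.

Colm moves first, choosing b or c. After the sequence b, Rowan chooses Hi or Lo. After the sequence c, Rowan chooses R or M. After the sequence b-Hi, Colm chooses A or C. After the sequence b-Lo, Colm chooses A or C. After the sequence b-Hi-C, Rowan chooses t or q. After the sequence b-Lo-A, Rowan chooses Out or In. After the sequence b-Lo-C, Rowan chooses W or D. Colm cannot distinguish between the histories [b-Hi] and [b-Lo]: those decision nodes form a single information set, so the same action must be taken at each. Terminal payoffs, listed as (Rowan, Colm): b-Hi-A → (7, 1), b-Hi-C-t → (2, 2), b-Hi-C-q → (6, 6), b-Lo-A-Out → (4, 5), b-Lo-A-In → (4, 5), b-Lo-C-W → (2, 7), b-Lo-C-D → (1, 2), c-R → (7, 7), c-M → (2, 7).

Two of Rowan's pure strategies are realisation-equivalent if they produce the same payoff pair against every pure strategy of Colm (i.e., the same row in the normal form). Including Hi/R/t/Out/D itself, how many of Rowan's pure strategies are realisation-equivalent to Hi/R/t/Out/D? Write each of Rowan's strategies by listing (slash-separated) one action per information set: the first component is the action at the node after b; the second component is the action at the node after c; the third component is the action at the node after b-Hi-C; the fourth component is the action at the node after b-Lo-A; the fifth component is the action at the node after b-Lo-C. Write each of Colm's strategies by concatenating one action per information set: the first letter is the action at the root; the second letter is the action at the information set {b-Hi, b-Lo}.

Row for Hi/R/t/Out/D (columns bA, bC, cA, cC): (7,1) (2,2) (7,7) (7,7).
Under Hi/R/t/Out/D, Rowan's choice at the node after b-Lo-A and at the node after b-Lo-C can never be reached regardless of what Colm does, so varying those choices leaves every outcome unchanged.
Holding the reachable choices fixed and varying the unreachable ones freely already gives 2 × 2 = 4 equivalent strategies.
No other strategy reproduces this row, so those 4 are the full class: Hi/R/t/Out/W, Hi/R/t/Out/D, Hi/R/t/In/W, Hi/R/t/In/D.

4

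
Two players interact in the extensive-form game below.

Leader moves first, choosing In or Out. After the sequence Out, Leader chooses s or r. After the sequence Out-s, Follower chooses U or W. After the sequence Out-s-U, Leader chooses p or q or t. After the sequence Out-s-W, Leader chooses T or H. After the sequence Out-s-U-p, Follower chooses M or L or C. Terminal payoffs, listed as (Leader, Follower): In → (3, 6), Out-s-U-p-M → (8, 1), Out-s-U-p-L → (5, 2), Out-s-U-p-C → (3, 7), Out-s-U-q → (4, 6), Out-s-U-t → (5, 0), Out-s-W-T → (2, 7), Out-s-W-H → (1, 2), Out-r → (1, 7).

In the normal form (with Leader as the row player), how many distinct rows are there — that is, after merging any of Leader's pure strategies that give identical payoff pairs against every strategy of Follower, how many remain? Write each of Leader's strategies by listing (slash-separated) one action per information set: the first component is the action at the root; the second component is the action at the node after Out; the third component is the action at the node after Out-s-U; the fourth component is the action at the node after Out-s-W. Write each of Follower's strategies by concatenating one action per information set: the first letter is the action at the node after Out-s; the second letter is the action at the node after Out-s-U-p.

Leader has 24 pure strategies: In/s/p/T, In/s/p/H, In/s/q/T, In/s/q/H, In/s/t/T, In/s/t/H, In/r/p/T, In/r/p/H, In/r/q/T, In/r/q/H, In/r/t/T, In/r/t/H, Out/s/p/T, Out/s/p/H, Out/s/q/T, Out/s/q/H, Out/s/t/T, Out/s/t/H, Out/r/p/T, Out/r/p/H, Out/r/q/T, Out/r/q/H, Out/r/t/T, Out/r/t/H. Columns: UM, UL, UC, WM, WL, WC.
{In/s/p/T, In/s/p/H, In/s/q/T, In/s/q/H, In/s/t/T, In/s/t/H, In/r/p/T, In/r/p/H, In/r/q/T, In/r/q/H, In/r/t/T, In/r/t/H} → row (3,6) (3,6) (3,6) (3,6) (3,6) (3,6)
{Out/s/p/T} → row (8,1) (5,2) (3,7) (2,7) (2,7) (2,7)
{Out/s/p/H} → row (8,1) (5,2) (3,7) (1,2) (1,2) (1,2)
{Out/s/q/T} → row (4,6) (4,6) (4,6) (2,7) (2,7) (2,7)
{Out/s/q/H} → row (4,6) (4,6) (4,6) (1,2) (1,2) (1,2)
{Out/s/t/T} → row (5,0) (5,0) (5,0) (2,7) (2,7) (2,7)
{Out/s/t/H} → row (5,0) (5,0) (5,0) (1,2) (1,2) (1,2)
{Out/r/p/T, Out/r/p/H, Out/r/q/T, Out/r/q/H, Out/r/t/T, Out/r/t/H} → row (1,7) (1,7) (1,7) (1,7) (1,7) (1,7)
That's 8 distinct rows out of 24 strategies.

8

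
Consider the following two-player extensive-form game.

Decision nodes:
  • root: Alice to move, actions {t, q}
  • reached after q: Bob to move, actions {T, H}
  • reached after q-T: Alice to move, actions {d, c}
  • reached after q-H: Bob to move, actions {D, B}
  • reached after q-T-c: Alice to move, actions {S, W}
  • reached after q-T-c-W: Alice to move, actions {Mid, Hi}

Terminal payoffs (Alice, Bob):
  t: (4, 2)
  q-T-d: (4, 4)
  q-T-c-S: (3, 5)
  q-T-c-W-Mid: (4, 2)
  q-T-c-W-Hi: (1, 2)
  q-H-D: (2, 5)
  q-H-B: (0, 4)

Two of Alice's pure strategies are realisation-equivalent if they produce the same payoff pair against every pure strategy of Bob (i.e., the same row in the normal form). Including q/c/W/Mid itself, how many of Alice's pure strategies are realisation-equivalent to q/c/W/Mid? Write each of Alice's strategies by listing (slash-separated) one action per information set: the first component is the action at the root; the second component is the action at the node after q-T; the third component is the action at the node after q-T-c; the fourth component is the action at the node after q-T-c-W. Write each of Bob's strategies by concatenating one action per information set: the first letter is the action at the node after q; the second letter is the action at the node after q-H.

Row for q/c/W/Mid (columns TD, TB, HD, HB): (4,2) (4,2) (2,5) (0,4).
Every one of Alice's information sets is on the play path for some reply by Bob when Alice follows q/c/W/Mid.
Changing the action at any of them therefore changes at least one column, so only q/c/W/Mid itself gives this row.

1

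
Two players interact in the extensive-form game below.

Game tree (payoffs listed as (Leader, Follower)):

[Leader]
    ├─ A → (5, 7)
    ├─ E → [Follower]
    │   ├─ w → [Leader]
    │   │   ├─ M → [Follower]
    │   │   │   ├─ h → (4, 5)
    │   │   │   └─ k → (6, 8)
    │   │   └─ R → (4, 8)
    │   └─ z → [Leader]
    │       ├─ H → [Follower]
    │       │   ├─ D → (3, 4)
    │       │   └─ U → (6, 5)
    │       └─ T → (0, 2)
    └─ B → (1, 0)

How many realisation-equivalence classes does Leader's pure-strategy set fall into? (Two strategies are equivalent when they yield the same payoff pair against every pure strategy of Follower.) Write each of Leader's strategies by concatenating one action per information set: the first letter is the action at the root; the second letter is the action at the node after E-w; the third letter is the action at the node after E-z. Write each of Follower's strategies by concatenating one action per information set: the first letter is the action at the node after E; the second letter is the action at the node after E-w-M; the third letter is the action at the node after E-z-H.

6

Leader has 12 pure strategies: AMH, AMT, ARH, ART, EMH, EMT, ERH, ERT, BMH, BMT, BRH, BRT. Columns: whD, whU, wkD, wkU, zhD, zhU, zkD, zkU.
{AMH, AMT, ARH, ART} → row (5,7) (5,7) (5,7) (5,7) (5,7) (5,7) (5,7) (5,7)
{EMH} → row (4,5) (4,5) (6,8) (6,8) (3,4) (6,5) (3,4) (6,5)
{EMT} → row (4,5) (4,5) (6,8) (6,8) (0,2) (0,2) (0,2) (0,2)
{ERH} → row (4,8) (4,8) (4,8) (4,8) (3,4) (6,5) (3,4) (6,5)
{ERT} → row (4,8) (4,8) (4,8) (4,8) (0,2) (0,2) (0,2) (0,2)
{BMH, BMT, BRH, BRT} → row (1,0) (1,0) (1,0) (1,0) (1,0) (1,0) (1,0) (1,0)
That's 6 distinct rows out of 12 strategies.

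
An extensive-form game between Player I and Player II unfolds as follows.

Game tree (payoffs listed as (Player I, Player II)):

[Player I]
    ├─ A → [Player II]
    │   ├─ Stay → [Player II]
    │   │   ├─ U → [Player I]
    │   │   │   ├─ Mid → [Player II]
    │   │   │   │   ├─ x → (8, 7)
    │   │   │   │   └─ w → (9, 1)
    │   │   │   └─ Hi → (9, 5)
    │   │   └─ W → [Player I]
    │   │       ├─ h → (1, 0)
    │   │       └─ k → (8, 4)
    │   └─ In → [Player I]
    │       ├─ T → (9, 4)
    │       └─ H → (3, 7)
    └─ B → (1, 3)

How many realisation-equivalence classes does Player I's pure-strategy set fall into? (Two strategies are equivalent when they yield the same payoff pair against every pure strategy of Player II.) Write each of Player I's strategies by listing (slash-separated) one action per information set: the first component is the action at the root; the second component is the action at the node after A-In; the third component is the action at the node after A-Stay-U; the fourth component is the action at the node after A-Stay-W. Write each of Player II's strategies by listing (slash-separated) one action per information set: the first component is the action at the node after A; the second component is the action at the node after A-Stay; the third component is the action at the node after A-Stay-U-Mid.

9

Player I has 16 pure strategies: A/T/Mid/h, A/T/Mid/k, A/T/Hi/h, A/T/Hi/k, A/H/Mid/h, A/H/Mid/k, A/H/Hi/h, A/H/Hi/k, B/T/Mid/h, B/T/Mid/k, B/T/Hi/h, B/T/Hi/k, B/H/Mid/h, B/H/Mid/k, B/H/Hi/h, B/H/Hi/k. Columns: Stay/U/x, Stay/U/w, Stay/W/x, Stay/W/w, In/U/x, In/U/w, In/W/x, In/W/w.
{A/T/Mid/h} → row (8,7) (9,1) (1,0) (1,0) (9,4) (9,4) (9,4) (9,4)
{A/T/Mid/k} → row (8,7) (9,1) (8,4) (8,4) (9,4) (9,4) (9,4) (9,4)
{A/T/Hi/h} → row (9,5) (9,5) (1,0) (1,0) (9,4) (9,4) (9,4) (9,4)
{A/T/Hi/k} → row (9,5) (9,5) (8,4) (8,4) (9,4) (9,4) (9,4) (9,4)
{A/H/Mid/h} → row (8,7) (9,1) (1,0) (1,0) (3,7) (3,7) (3,7) (3,7)
{A/H/Mid/k} → row (8,7) (9,1) (8,4) (8,4) (3,7) (3,7) (3,7) (3,7)
{A/H/Hi/h} → row (9,5) (9,5) (1,0) (1,0) (3,7) (3,7) (3,7) (3,7)
{A/H/Hi/k} → row (9,5) (9,5) (8,4) (8,4) (3,7) (3,7) (3,7) (3,7)
{B/T/Mid/h, B/T/Mid/k, B/T/Hi/h, B/T/Hi/k, B/H/Mid/h, B/H/Mid/k, B/H/Hi/h, B/H/Hi/k} → row (1,3) (1,3) (1,3) (1,3) (1,3) (1,3) (1,3) (1,3)
That's 9 distinct rows out of 16 strategies.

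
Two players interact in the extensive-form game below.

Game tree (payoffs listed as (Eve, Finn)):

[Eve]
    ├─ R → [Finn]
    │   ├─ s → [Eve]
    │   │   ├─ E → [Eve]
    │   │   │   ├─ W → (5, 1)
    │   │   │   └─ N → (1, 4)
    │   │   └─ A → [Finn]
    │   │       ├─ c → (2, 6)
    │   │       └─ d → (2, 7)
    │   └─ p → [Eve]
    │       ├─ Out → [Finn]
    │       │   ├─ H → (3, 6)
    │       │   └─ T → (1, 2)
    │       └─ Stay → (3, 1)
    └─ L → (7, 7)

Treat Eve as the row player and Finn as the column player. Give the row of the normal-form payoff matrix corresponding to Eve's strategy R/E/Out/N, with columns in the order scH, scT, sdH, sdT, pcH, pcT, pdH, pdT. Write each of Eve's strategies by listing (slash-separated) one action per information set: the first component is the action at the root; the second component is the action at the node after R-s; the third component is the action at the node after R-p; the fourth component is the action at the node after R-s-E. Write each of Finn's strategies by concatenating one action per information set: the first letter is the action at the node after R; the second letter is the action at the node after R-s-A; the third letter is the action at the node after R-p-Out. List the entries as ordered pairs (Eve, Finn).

vs scH: Eve plays R → Finn plays s at [R] → Eve plays E at [R-s] → Eve plays N at [R-s-E] → (1, 4)
vs scT: Eve plays R → Finn plays s at [R] → Eve plays E at [R-s] → Eve plays N at [R-s-E] → (1, 4)
vs sdH: Eve plays R → Finn plays s at [R] → Eve plays E at [R-s] → Eve plays N at [R-s-E] → (1, 4)
vs sdT: Eve plays R → Finn plays s at [R] → Eve plays E at [R-s] → Eve plays N at [R-s-E] → (1, 4)
vs pcH: Eve plays R → Finn plays p at [R] → Eve plays Out at [R-p] → Finn plays H at [R-p-Out] → (3, 6)
vs pcT: Eve plays R → Finn plays p at [R] → Eve plays Out at [R-p] → Finn plays T at [R-p-Out] → (1, 2)
vs pdH: Eve plays R → Finn plays p at [R] → Eve plays Out at [R-p] → Finn plays H at [R-p-Out] → (3, 6)
vs pdT: Eve plays R → Finn plays p at [R] → Eve plays Out at [R-p] → Finn plays T at [R-p-Out] → (1, 2)

(1,4) (1,4) (1,4) (1,4) (3,6) (1,2) (3,6) (1,2)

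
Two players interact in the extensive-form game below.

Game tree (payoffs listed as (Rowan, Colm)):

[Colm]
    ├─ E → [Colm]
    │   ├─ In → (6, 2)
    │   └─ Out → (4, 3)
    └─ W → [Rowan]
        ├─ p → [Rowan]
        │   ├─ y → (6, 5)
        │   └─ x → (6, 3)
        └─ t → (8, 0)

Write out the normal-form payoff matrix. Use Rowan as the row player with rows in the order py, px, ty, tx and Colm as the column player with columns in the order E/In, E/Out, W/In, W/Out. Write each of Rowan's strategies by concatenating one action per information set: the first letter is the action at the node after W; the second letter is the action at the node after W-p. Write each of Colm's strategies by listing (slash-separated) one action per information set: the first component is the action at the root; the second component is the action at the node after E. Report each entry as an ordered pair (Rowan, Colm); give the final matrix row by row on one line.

py: (6,2) (4,3) (6,5) (6,5) | px: (6,2) (4,3) (6,3) (6,3) | ty: (6,2) (4,3) (8,0) (8,0) | tx: (6,2) (4,3) (8,0) (8,0)

Row py: E/In→(6,2), E/Out→(4,3), W/In→(6,5), W/Out→(6,5)
Row px: E/In→(6,2), E/Out→(4,3), W/In→(6,3), W/Out→(6,3)
Row ty: E/In→(6,2), E/Out→(4,3), W/In→(8,0), W/Out→(8,0)
Row tx: E/In→(6,2), E/Out→(4,3), W/In→(8,0), W/Out→(8,0)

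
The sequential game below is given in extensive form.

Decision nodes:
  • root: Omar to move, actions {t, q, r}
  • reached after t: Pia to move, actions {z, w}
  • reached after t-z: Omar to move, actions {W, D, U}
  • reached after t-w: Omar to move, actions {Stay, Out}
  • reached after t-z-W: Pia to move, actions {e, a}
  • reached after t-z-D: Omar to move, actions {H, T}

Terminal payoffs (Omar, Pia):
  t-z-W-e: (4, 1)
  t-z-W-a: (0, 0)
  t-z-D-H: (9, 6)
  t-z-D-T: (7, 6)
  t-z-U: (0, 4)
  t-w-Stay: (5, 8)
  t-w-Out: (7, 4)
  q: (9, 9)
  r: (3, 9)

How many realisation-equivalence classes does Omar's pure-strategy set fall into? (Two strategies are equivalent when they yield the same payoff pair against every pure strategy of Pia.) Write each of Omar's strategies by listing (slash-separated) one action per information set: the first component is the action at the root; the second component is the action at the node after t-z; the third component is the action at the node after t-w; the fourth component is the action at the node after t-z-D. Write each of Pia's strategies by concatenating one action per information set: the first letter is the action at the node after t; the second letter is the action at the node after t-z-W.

10

Omar has 36 pure strategies: t/W/Stay/H, t/W/Stay/T, t/W/Out/H, t/W/Out/T, t/D/Stay/H, t/D/Stay/T, t/D/Out/H, t/D/Out/T, t/U/Stay/H, t/U/Stay/T, t/U/Out/H, t/U/Out/T, q/W/Stay/H, q/W/Stay/T, q/W/Out/H, q/W/Out/T, q/D/Stay/H, q/D/Stay/T, q/D/Out/H, q/D/Out/T, q/U/Stay/H, q/U/Stay/T, q/U/Out/H, q/U/Out/T, r/W/Stay/H, r/W/Stay/T, r/W/Out/H, r/W/Out/T, r/D/Stay/H, r/D/Stay/T, r/D/Out/H, r/D/Out/T, r/U/Stay/H, r/U/Stay/T, r/U/Out/H, r/U/Out/T. Columns: ze, za, we, wa.
{t/W/Stay/H, t/W/Stay/T} → row (4,1) (0,0) (5,8) (5,8)
{t/W/Out/H, t/W/Out/T} → row (4,1) (0,0) (7,4) (7,4)
{t/D/Stay/H} → row (9,6) (9,6) (5,8) (5,8)
{t/D/Stay/T} → row (7,6) (7,6) (5,8) (5,8)
{t/D/Out/H} → row (9,6) (9,6) (7,4) (7,4)
{t/D/Out/T} → row (7,6) (7,6) (7,4) (7,4)
{t/U/Stay/H, t/U/Stay/T} → row (0,4) (0,4) (5,8) (5,8)
{t/U/Out/H, t/U/Out/T} → row (0,4) (0,4) (7,4) (7,4)
{q/W/Stay/H, q/W/Stay/T, q/W/Out/H, q/W/Out/T, q/D/Stay/H, q/D/Stay/T, q/D/Out/H, q/D/Out/T, q/U/Stay/H, q/U/Stay/T, q/U/Out/H, q/U/Out/T} → row (9,9) (9,9) (9,9) (9,9)
{r/W/Stay/H, r/W/Stay/T, r/W/Out/H, r/W/Out/T, r/D/Stay/H, r/D/Stay/T, r/D/Out/H, r/D/Out/T, r/U/Stay/H, r/U/Stay/T, r/U/Out/H, r/U/Out/T} → row (3,9) (3,9) (3,9) (3,9)
That's 10 distinct rows out of 36 strategies.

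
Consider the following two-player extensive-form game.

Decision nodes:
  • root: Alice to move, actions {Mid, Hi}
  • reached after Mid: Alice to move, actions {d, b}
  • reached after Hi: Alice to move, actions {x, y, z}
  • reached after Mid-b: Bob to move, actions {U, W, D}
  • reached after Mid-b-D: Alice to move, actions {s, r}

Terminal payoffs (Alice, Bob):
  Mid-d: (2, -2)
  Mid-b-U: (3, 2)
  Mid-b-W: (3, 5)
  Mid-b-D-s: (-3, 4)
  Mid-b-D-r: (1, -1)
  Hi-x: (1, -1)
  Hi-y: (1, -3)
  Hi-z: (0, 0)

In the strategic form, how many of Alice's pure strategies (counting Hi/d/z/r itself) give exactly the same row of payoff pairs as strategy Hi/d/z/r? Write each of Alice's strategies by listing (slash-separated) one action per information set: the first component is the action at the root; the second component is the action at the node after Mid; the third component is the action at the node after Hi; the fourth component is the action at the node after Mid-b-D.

4

Row for Hi/d/z/r (columns U, W, D): (0,0) (0,0) (0,0).
Under Hi/d/z/r, Alice's choice at the node after Mid and at the node after Mid-b-D can never be reached regardless of what Bob does, so varying those choices leaves every outcome unchanged.
Holding the reachable choices fixed and varying the unreachable ones freely already gives 2 × 2 = 4 equivalent strategies.
No other strategy reproduces this row, so those 4 are the full class: Hi/d/z/s, Hi/d/z/r, Hi/b/z/s, Hi/b/z/r.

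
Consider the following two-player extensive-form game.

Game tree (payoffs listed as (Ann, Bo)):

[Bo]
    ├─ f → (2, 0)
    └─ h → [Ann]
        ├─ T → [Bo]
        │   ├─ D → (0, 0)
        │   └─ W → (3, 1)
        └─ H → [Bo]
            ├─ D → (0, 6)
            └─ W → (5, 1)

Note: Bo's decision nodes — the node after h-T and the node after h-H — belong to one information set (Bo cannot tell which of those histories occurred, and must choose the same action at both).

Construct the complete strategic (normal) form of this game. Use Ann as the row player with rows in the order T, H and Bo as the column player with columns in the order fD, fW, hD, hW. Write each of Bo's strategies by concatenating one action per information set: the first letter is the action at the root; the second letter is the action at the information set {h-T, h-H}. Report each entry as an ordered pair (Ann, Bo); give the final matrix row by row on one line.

Row T: fD→(2,0), fW→(2,0), hD→(0,0), hW→(3,1)
Row H: fD→(2,0), fW→(2,0), hD→(0,6), hW→(5,1)

T: (2,0) (2,0) (0,0) (3,1) | H: (2,0) (2,0) (0,6) (5,1)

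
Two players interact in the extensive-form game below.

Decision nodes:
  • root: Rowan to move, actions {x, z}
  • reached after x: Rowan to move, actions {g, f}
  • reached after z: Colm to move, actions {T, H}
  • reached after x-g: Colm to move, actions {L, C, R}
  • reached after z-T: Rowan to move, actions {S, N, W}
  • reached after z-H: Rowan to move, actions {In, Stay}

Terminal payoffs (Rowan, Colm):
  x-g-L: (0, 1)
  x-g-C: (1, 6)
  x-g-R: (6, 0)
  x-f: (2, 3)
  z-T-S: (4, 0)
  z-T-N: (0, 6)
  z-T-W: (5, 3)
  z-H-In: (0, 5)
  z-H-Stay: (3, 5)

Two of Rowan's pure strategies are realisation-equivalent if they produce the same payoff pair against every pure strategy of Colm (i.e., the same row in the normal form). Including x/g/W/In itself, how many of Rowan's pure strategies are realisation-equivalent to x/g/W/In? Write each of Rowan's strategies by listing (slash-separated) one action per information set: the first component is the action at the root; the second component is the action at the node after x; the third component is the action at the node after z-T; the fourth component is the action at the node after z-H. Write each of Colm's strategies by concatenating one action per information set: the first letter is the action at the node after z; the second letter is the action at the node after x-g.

6

Row for x/g/W/In (columns TL, TC, TR, HL, HC, HR): (0,1) (1,6) (6,0) (0,1) (1,6) (6,0).
Under x/g/W/In, Rowan's choice at the node after z-T and at the node after z-H can never be reached regardless of what Colm does, so varying those choices leaves every outcome unchanged.
Holding the reachable choices fixed and varying the unreachable ones freely already gives 3 × 2 = 6 equivalent strategies.
No other strategy reproduces this row, so those 6 are the full class: x/g/S/In, x/g/S/Stay, x/g/N/In, x/g/N/Stay, x/g/W/In, x/g/W/Stay.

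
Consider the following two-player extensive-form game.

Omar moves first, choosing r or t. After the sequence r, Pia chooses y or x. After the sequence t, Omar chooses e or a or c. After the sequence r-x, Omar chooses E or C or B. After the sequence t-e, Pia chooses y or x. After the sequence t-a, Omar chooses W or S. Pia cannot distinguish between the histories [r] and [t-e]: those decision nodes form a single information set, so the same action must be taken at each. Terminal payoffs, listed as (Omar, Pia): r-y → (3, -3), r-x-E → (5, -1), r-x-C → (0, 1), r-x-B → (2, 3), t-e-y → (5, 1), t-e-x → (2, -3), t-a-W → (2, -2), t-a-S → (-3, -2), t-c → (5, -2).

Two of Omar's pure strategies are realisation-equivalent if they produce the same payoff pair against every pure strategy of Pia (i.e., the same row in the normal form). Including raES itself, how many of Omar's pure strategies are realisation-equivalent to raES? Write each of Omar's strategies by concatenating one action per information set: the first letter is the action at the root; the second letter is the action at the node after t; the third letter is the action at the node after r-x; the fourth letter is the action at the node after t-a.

6

Row for raES (columns y, x): (3,-3) (5,-1).
Under raES, Omar's choice at the node after t and at the node after t-a can never be reached regardless of what Pia does, so varying those choices leaves every outcome unchanged.
Holding the reachable choices fixed and varying the unreachable ones freely already gives 3 × 2 = 6 equivalent strategies.
No other strategy reproduces this row, so those 6 are the full class: reEW, reES, raEW, raES, rcEW, rcES.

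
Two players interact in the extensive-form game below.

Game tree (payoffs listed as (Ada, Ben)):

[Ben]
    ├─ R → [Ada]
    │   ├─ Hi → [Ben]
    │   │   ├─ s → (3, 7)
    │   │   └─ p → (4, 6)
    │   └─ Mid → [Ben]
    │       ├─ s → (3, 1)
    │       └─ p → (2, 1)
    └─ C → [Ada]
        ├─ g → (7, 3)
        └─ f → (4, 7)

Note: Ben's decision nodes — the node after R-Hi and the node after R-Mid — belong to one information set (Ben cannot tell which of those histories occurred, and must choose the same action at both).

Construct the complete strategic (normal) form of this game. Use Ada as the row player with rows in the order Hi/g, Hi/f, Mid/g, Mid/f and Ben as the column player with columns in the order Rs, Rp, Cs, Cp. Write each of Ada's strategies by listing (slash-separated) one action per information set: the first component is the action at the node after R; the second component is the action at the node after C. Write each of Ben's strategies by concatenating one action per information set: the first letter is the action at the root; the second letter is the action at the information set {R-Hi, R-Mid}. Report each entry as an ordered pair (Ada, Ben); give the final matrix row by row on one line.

Hi/g: (3,7) (4,6) (7,3) (7,3) | Hi/f: (3,7) (4,6) (4,7) (4,7) | Mid/g: (3,1) (2,1) (7,3) (7,3) | Mid/f: (3,1) (2,1) (4,7) (4,7)

            Rs       Rp       Cs       Cp
 Hi/g    (3,7)    (4,6)    (7,3)    (7,3)
 Hi/f    (3,7)    (4,6)    (4,7)    (4,7)
Mid/g    (3,1)    (2,1)    (7,3)    (7,3)
Mid/f    (3,1)    (2,1)    (4,7)    (4,7)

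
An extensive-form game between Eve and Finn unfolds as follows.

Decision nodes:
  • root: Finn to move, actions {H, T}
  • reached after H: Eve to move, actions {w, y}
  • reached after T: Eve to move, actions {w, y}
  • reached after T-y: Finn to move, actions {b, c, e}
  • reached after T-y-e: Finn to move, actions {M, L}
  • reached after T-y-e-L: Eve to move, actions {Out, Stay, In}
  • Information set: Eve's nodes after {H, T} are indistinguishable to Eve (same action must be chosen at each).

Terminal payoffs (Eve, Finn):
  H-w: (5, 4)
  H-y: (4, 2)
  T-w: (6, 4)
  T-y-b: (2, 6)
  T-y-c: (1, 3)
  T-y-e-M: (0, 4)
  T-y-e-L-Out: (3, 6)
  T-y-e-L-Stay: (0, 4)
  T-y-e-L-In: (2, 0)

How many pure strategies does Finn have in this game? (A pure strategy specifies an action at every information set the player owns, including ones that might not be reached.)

12

Finn owns the root with actions {H, T} — two choices.
Finn owns the node after T-y with actions {b, c, e} — three choices.
Finn owns the node after T-y-e with actions {M, L} — two choices.
A pure strategy fixes one action at each information set independently, so the count is the product 2 × 3 × 2 = 12.
(For reference, Eve has 6 pure strategies, giving a 12×6 normal-form matrix.)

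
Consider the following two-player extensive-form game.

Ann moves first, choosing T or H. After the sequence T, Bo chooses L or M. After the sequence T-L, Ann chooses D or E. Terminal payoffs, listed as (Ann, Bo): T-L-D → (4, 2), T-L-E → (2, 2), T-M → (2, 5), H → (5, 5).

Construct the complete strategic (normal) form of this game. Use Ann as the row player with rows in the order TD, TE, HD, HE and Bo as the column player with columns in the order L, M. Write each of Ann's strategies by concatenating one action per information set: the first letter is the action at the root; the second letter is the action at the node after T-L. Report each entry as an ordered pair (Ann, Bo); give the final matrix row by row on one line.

            L        M
  TD    (4,2)    (2,5)
  TE    (2,2)    (2,5)
  HD    (5,5)    (5,5)
  HE    (5,5)    (5,5)

TD: (4,2) (2,5) | TE: (2,2) (2,5) | HD: (5,5) (5,5) | HE: (5,5) (5,5)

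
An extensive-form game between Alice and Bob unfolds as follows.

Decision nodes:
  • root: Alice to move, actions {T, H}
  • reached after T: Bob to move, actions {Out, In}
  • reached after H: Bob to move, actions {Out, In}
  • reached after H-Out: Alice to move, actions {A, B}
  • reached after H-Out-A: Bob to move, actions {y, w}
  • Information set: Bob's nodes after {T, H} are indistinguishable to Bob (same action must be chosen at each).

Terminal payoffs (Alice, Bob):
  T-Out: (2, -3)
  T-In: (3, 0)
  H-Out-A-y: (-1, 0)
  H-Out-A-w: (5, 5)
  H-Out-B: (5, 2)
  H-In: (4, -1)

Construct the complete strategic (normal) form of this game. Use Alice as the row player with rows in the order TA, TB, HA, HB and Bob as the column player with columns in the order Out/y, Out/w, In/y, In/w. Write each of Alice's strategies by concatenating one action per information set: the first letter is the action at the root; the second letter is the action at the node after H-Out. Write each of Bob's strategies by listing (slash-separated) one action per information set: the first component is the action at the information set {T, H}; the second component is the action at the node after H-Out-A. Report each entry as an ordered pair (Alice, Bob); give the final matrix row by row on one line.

TA: (2,-3) (2,-3) (3,0) (3,0) | TB: (2,-3) (2,-3) (3,0) (3,0) | HA: (-1,0) (5,5) (4,-1) (4,-1) | HB: (5,2) (5,2) (4,-1) (4,-1)

Row TA: Out/y→(2,-3), Out/w→(2,-3), In/y→(3,0), In/w→(3,0)
Row TB: Out/y→(2,-3), Out/w→(2,-3), In/y→(3,0), In/w→(3,0)
Row HA: Out/y→(-1,0), Out/w→(5,5), In/y→(4,-1), In/w→(4,-1)
Row HB: Out/y→(5,2), Out/w→(5,2), In/y→(4,-1), In/w→(4,-1)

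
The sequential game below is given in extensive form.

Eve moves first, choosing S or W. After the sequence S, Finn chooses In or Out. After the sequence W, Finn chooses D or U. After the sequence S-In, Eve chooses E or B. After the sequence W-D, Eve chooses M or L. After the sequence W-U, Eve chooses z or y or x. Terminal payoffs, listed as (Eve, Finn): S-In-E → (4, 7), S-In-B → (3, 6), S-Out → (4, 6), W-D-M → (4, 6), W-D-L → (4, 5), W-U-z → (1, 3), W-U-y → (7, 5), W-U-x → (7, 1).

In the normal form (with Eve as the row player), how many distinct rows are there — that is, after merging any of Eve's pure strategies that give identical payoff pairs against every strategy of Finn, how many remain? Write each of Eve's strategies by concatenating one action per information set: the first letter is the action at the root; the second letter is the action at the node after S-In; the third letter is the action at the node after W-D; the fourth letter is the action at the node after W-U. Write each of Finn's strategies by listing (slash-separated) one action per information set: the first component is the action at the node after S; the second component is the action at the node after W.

8

Eve has 24 pure strategies: SEMz, SEMy, SEMx, SELz, SELy, SELx, SBMz, SBMy, SBMx, SBLz, SBLy, SBLx, WEMz, WEMy, WEMx, WELz, WELy, WELx, WBMz, WBMy, WBMx, WBLz, WBLy, WBLx. Columns: In/D, In/U, Out/D, Out/U.
{SEMz, SEMy, SEMx, SELz, SELy, SELx} → row (4,7) (4,7) (4,6) (4,6)
{SBMz, SBMy, SBMx, SBLz, SBLy, SBLx} → row (3,6) (3,6) (4,6) (4,6)
{WEMz, WBMz} → row (4,6) (1,3) (4,6) (1,3)
{WEMy, WBMy} → row (4,6) (7,5) (4,6) (7,5)
{WEMx, WBMx} → row (4,6) (7,1) (4,6) (7,1)
{WELz, WBLz} → row (4,5) (1,3) (4,5) (1,3)
{WELy, WBLy} → row (4,5) (7,5) (4,5) (7,5)
{WELx, WBLx} → row (4,5) (7,1) (4,5) (7,1)
That's 8 distinct rows out of 24 strategies.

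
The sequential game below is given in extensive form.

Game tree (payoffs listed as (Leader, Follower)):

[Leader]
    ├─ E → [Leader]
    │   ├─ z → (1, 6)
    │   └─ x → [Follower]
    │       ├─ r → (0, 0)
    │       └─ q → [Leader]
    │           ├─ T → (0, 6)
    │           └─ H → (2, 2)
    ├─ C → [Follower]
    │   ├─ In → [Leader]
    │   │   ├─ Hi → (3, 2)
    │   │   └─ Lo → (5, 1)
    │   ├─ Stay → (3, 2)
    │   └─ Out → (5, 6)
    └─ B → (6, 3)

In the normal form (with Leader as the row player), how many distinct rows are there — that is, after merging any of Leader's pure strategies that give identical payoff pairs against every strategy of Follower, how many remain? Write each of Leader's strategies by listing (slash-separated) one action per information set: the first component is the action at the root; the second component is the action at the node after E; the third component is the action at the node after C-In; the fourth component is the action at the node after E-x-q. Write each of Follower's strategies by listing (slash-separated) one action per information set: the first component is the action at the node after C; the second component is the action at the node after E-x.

Leader has 24 pure strategies: E/z/Hi/T, E/z/Hi/H, E/z/Lo/T, E/z/Lo/H, E/x/Hi/T, E/x/Hi/H, E/x/Lo/T, E/x/Lo/H, C/z/Hi/T, C/z/Hi/H, C/z/Lo/T, C/z/Lo/H, C/x/Hi/T, C/x/Hi/H, C/x/Lo/T, C/x/Lo/H, B/z/Hi/T, B/z/Hi/H, B/z/Lo/T, B/z/Lo/H, B/x/Hi/T, B/x/Hi/H, B/x/Lo/T, B/x/Lo/H. Columns: In/r, In/q, Stay/r, Stay/q, Out/r, Out/q.
{E/z/Hi/T, E/z/Hi/H, E/z/Lo/T, E/z/Lo/H} → row (1,6) (1,6) (1,6) (1,6) (1,6) (1,6)
{E/x/Hi/T, E/x/Lo/T} → row (0,0) (0,6) (0,0) (0,6) (0,0) (0,6)
{E/x/Hi/H, E/x/Lo/H} → row (0,0) (2,2) (0,0) (2,2) (0,0) (2,2)
{C/z/Hi/T, C/z/Hi/H, C/x/Hi/T, C/x/Hi/H} → row (3,2) (3,2) (3,2) (3,2) (5,6) (5,6)
{C/z/Lo/T, C/z/Lo/H, C/x/Lo/T, C/x/Lo/H} → row (5,1) (5,1) (3,2) (3,2) (5,6) (5,6)
{B/z/Hi/T, B/z/Hi/H, B/z/Lo/T, B/z/Lo/H, B/x/Hi/T, B/x/Hi/H, B/x/Lo/T, B/x/Lo/H} → row (6,3) (6,3) (6,3) (6,3) (6,3) (6,3)
That's 6 distinct rows out of 24 strategies.

6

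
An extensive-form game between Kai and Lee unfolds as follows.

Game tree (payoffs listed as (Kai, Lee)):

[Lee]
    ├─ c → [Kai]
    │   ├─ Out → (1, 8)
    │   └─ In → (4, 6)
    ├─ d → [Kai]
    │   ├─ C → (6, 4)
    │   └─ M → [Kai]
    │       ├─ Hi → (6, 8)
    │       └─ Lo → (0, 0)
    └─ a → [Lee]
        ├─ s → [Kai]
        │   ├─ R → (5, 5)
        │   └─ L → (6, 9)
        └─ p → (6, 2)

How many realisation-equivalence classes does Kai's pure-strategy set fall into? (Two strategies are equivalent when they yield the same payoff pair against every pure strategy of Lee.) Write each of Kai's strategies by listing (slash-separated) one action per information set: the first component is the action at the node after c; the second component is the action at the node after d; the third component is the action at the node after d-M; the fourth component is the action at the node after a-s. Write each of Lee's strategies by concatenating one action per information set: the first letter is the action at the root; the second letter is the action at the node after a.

12

Kai has 16 pure strategies: Out/C/Hi/R, Out/C/Hi/L, Out/C/Lo/R, Out/C/Lo/L, Out/M/Hi/R, Out/M/Hi/L, Out/M/Lo/R, Out/M/Lo/L, In/C/Hi/R, In/C/Hi/L, In/C/Lo/R, In/C/Lo/L, In/M/Hi/R, In/M/Hi/L, In/M/Lo/R, In/M/Lo/L. Columns: cs, cp, ds, dp, as, ap.
{Out/C/Hi/R, Out/C/Lo/R} → row (1,8) (1,8) (6,4) (6,4) (5,5) (6,2)
{Out/C/Hi/L, Out/C/Lo/L} → row (1,8) (1,8) (6,4) (6,4) (6,9) (6,2)
{Out/M/Hi/R} → row (1,8) (1,8) (6,8) (6,8) (5,5) (6,2)
{Out/M/Hi/L} → row (1,8) (1,8) (6,8) (6,8) (6,9) (6,2)
{Out/M/Lo/R} → row (1,8) (1,8) (0,0) (0,0) (5,5) (6,2)
{Out/M/Lo/L} → row (1,8) (1,8) (0,0) (0,0) (6,9) (6,2)
{In/C/Hi/R, In/C/Lo/R} → row (4,6) (4,6) (6,4) (6,4) (5,5) (6,2)
{In/C/Hi/L, In/C/Lo/L} → row (4,6) (4,6) (6,4) (6,4) (6,9) (6,2)
{In/M/Hi/R} → row (4,6) (4,6) (6,8) (6,8) (5,5) (6,2)
{In/M/Hi/L} → row (4,6) (4,6) (6,8) (6,8) (6,9) (6,2)
{In/M/Lo/R} → row (4,6) (4,6) (0,0) (0,0) (5,5) (6,2)
{In/M/Lo/L} → row (4,6) (4,6) (0,0) (0,0) (6,9) (6,2)
That's 12 distinct rows out of 16 strategies.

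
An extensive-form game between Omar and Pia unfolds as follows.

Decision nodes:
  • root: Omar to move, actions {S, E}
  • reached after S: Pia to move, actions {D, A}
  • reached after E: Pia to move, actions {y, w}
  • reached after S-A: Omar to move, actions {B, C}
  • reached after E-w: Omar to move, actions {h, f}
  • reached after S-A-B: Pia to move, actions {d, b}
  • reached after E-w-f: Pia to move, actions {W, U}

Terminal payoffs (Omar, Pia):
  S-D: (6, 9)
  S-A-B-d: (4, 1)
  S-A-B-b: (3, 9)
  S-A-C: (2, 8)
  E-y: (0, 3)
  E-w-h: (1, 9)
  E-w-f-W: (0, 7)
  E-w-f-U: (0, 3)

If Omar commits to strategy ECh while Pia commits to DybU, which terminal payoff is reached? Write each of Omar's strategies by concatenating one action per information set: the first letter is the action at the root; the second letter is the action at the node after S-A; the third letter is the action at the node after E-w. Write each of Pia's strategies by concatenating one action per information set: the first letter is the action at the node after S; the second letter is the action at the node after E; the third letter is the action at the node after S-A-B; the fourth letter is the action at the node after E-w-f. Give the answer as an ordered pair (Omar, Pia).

Trace the play path from the root:
  Omar plays E
  Pia plays y at [E]
→ terminal payoff (0, 3).
(Omar's choice at the node after S-A is never reached on this path, so it doesn't affect the outcome.)

(0, 3)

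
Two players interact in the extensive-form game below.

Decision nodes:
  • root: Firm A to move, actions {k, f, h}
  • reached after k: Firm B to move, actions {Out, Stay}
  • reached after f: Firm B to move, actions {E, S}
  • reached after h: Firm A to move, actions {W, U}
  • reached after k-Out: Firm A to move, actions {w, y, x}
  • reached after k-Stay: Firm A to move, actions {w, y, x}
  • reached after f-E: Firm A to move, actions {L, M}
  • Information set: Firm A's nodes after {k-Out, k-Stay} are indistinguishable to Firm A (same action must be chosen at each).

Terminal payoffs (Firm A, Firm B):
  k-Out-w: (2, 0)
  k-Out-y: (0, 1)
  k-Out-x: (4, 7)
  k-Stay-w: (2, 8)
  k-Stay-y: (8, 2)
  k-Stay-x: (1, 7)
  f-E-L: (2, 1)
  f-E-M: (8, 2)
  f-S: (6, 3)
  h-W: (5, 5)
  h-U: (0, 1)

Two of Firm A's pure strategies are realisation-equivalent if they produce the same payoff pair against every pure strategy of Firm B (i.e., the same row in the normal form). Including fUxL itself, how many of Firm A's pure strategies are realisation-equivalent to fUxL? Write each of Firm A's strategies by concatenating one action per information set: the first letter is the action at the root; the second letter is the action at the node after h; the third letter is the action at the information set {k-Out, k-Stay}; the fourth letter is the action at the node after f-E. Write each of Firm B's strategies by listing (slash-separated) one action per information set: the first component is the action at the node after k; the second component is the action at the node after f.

Row for fUxL (columns Out/E, Out/S, Stay/E, Stay/S): (2,1) (6,3) (2,1) (6,3).
Under fUxL, Firm A's choice at the node after h and at the information set {k-Out, k-Stay} can never be reached regardless of what Firm B does, so varying those choices leaves every outcome unchanged.
Holding the reachable choices fixed and varying the unreachable ones freely already gives 2 × 3 = 6 equivalent strategies.
No other strategy reproduces this row, so those 6 are the full class: fWwL, fWyL, fWxL, fUwL, fUyL, fUxL.

6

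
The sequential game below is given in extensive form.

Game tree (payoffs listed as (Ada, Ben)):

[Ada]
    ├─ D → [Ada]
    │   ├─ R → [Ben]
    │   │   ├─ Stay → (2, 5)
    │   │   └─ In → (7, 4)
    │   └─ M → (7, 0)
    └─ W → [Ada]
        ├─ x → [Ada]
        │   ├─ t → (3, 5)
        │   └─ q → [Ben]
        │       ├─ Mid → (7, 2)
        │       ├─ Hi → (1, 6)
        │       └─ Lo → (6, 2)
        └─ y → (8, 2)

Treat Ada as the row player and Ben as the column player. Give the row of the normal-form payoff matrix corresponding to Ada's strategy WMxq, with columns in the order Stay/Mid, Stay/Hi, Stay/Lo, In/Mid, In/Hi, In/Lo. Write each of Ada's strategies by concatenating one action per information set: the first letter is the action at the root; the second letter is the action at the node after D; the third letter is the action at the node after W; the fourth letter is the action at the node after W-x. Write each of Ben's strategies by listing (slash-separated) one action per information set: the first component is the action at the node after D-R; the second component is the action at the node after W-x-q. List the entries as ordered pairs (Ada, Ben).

vs Stay/Mid: Ada plays W → Ada plays x at [W] → Ada plays q at [W-x] → Ben plays Mid at [W-x-q] → (7, 2)
vs Stay/Hi: Ada plays W → Ada plays x at [W] → Ada plays q at [W-x] → Ben plays Hi at [W-x-q] → (1, 6)
vs Stay/Lo: Ada plays W → Ada plays x at [W] → Ada plays q at [W-x] → Ben plays Lo at [W-x-q] → (6, 2)
vs In/Mid: Ada plays W → Ada plays x at [W] → Ada plays q at [W-x] → Ben plays Mid at [W-x-q] → (7, 2)
vs In/Hi: Ada plays W → Ada plays x at [W] → Ada plays q at [W-x] → Ben plays Hi at [W-x-q] → (1, 6)
vs In/Lo: Ada plays W → Ada plays x at [W] → Ada plays q at [W-x] → Ben plays Lo at [W-x-q] → (6, 2)

(7,2) (1,6) (6,2) (7,2) (1,6) (6,2)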